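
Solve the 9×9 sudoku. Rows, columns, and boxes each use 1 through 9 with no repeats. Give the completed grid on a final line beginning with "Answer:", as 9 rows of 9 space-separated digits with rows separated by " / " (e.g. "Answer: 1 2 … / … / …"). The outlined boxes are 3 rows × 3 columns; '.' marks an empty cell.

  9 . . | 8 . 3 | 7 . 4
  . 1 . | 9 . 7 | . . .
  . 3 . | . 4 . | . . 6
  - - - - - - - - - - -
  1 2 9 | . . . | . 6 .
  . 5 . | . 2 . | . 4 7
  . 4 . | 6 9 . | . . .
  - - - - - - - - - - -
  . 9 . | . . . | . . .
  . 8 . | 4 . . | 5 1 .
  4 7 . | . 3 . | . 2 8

Step 1. [r1c3∈{2,5,6}] row 1 places 2 nowhere but r1c3 ⇒ r1c3=2.
Step 2. [r7c9∈{3}] only 3 remains possible at r7c9. So r7c9=3.
Step 3. [r3c7∈{1,2,8,9}] r3c7 is the only open cell in box 3 admitting 1 ⇒ r3c7=1.
Step 4. [r4c9∈{5}] r4c9's peers cover all but 5, so r4c9=5.
Step 5. [r6c6∈{1,5,8}] row 6 places 5 nowhere but r6c6 ⇒ r6c6=5.
Step 6. [r8c5∈{6,7}] row 8 places 7 nowhere but r8c5 ⇒ r8c5=7.
Step 7. [r4c5∈{8}] r4c5 has the single candidate 8, so r4c5=8.
Step 8. [r4c7∈{3}] r4c7 has the single candidate 3, so r4c7=3.
Step 9. [r6c8∈{8}] r6c8 has the single candidate 8. So r6c8=8.
Step 10. [r3c6∈{2}] only 2 remains possible at r3c6, so r3c6=2.
Step 11. [r3c4∈{5}] only 5 remains possible at r3c4. So r3c4=5.
Step 12. [r9c4∈{1}] r9c4 has the single candidate 1. So r9c4=1.
Step 13. [r9c3∈{5,6}] across row 9, 5 lands solely at r9c3. So r9c3=5.
Step 14. [r2c5∈{6}] r2c5 has the single candidate 6, so r2c5=6.
Step 15. [r2c7∈{2,8}] col 7 places 8 nowhere but r2c7 ⇒ r2c7=8.
Step 16. [r8c1∈{2,3,6}] r8c1 is the only open cell in row 8 admitting 2 ⇒ r8c1=2.
Step 17. [r7c1∈{6}] r7c1 has the single candidate 6 ⇒ r7c1=6.
Step 18. [r5c3∈{3,6,8}] 6 has one home in row 5: r5c3. So r5c3=6.
Step 19. [r8c9∈{9}] r8c9 has the single candidate 9, so r8c9=9.
Step 20. [r5c1∈{3,8}] row 5 places 8 nowhere but r5c1, so r5c1=8.
Step 21. [r6c1∈{3,7}] across col 1, 3 lands solely at r6c1. So r6c1=3.
Step 22. [r9c6∈{6,9}] r9c6 is the only open cell in row 9 admitting 9. So r9c6=9.
Step 23. [r6c9∈{1,2}] r6c9 is the only open cell in row 6 admitting 1 ⇒ r6c9=1.
Step 24. [r3c3∈{7,8}] in row 3, 8 fits only at r3c3, so r3c3=8.
Step 25. [r1c8∈{5}] r1c8 has the single candidate 5 ⇒ r1c8=5.
Step 26. [r5c6∈{1}] r5c6 has the single candidate 1 ⇒ r5c6=1.
Step 27. [r2c3∈{4}] r2c3 is down to just 4 ⇒ r2c3=4.
Step 28. [r5c7∈{9}] only 9 remains possible at r5c7 ⇒ r5c7=9.
Step 29. [r7c5∈{5}] nothing but 5 survives at r7c5, so r7c5=5.
Step 30. [r2c9∈{2}] nothing but 2 survives at r2c9. So r2c9=2.
Step 31. [r2c1∈{5}] r2c1 is down to just 5, so r2c1=5.
Step 32. [r7c3∈{1}] r7c3's peers cover all but 1 ⇒ r7c3=1.
Step 33. [r1c5∈{1}] r1c5 has the single candidate 1, so r1c5=1.
Step 34. [r7c6∈{8}] r7c6's peers cover all but 8 ⇒ r7c6=8.
Step 35. [r1c2∈{6}] r1c2 has the single candidate 6. So r1c2=6.
Step 36. [r4c6∈{4}] r4c6 is down to just 4, so r4c6=4.
Step 37. [r9c7∈{6}] r9c7 is down to just 6 ⇒ r9c7=6.
Step 38. [r2c8∈{3}] r2c8 is down to just 3, so r2c8=3.
Step 39. [r4c4∈{7}] r4c4's peers cover all but 7 ⇒ r4c4=7.
Step 40. [r8c6∈{6}] only 6 remains possible at r8c6, so r8c6=6.
Step 41. [r7c7∈{4}] only 4 remains possible at r7c7. So r7c7=4.
Step 42. [r7c8∈{7}] only 7 remains possible at r7c8 ⇒ r7c8=7.
Step 43. [r3c1∈{7}] nothing but 7 survives at r3c1, so r3c1=7.
Step 44. [r6c3∈{7}] only 7 remains possible at r6c3. So r6c3=7.
Step 45. [r3c8∈{9}] r3c8 has the single candidate 9 ⇒ r3c8=9.
Step 46. [r5c4∈{3}] nothing but 3 survives at r5c4, so r5c4=3.
Step 47. [r7c4∈{2}] r7c4 is down to just 2. So r7c4=2.
Step 48. [r6c7∈{2}] r6c7's peers cover all but 2 ⇒ r6c7=2.
Step 49. [r8c3∈{3}] r8c3 is down to just 3. So r8c3=3.

Answer: 9 6 2 8 1 3 7 5 4 / 5 1 4 9 6 7 8 3 2 / 7 3 8 5 4 2 1 9 6 / 1 2 9 7 8 4 3 6 5 / 8 5 6 3 2 1 9 4 7 / 3 4 7 6 9 5 2 8 1 / 6 9 1 2 5 8 4 7 3 / 2 8 3 4 7 6 5 1 9 / 4 7 5 1 3 9 6 2 8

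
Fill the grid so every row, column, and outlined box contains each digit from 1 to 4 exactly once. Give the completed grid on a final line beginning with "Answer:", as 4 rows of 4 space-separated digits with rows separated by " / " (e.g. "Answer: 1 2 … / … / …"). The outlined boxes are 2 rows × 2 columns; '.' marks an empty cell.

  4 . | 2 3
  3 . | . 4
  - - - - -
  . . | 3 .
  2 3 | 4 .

Step 1. [r3c1∈{1}] r3c1 has the single candidate 1, so r3c1=1.
Step 2. [r2c2∈{1,2}] r2c2 is the only open cell in row 2 admitting 2, so r2c2=2.
Step 3. [r4c4∈{1}] r4c4 is down to just 1 ⇒ r4c4=1.
Step 4. [r3c2∈{4}] r3c2 is down to just 4, so r3c2=4.
Step 5. [r3c4∈{2}] r3c4 is down to just 2, so r3c4=2.
Step 6. [r2c3∈{1}] only 1 remains possible at r2c3, so r2c3=1.
Step 7. [r1c2∈{1}] r1c2's peers cover all but 1, so r1c2=1.

Answer: 4 1 2 3 / 3 2 1 4 / 1 4 3 2 / 2 3 4 1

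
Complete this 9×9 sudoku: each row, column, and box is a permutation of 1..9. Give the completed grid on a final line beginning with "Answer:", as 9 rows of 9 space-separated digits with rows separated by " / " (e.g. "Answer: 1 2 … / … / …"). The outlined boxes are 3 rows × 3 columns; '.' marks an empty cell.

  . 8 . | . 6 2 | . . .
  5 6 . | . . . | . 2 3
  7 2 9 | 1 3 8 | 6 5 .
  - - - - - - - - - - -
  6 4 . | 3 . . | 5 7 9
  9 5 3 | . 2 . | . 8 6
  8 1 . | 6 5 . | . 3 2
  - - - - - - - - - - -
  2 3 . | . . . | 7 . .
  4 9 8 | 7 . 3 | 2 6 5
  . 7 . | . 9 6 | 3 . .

Step 1. [r5c4∈{4}] r5c4's peers cover all but 4. So r5c4=4.
Step 2. [r3c9∈{4}] r3c9 is down to just 4, so r3c9=4.
Step 3. [r7c6∈{1,4,5}] r7c6 is the only open cell in col 6 admitting 5, so r7c6=5.
Step 4. [r9c1∈{1}] r9c1 is down to just 1, so r9c1=1.
Step 5. [r7c5∈{1,4,8}] 4 has one home in box 8: r7c5 ⇒ r7c5=4.
Step 6. [r5c6∈{1,7}] across row 5, 7 lands solely at r5c6 ⇒ r5c6=7.
Step 7. [r2c4∈{9}] nothing but 9 survives at r2c4 ⇒ r2c4=9.
Step 8. [r5c7∈{1}] r5c7 is down to just 1 ⇒ r5c7=1.
Step 9. [r7c4∈{8}] r7c4 is down to just 8. So r7c4=8.
Step 10. [r7c9∈{1}] r7c9 is down to just 1. So r7c9=1.
Step 11. [r2c3∈{1,4}] across row 2, 1 lands solely at r2c3. So r2c3=1.
Step 12. [r4c5∈{1,8}] in row 4, 8 fits only at r4c5, so r4c5=8.
Step 13. [r7c8∈{9}] r7c8 is down to just 9. So r7c8=9.
Step 14. [r1c3∈{4}] r1c3 has the single candidate 4, so r1c3=4.
Step 15. [r6c7∈{4}] nothing but 4 survives at r6c7, so r6c7=4.
Step 16. [r8c5∈{1}] only 1 remains possible at r8c5, so r8c5=1.
Step 17. [r1c4∈{5}] nothing but 5 survives at r1c4 ⇒ r1c4=5.
Step 18. [r6c6∈{9}] r6c6 has the single candidate 9 ⇒ r6c6=9.
Step 19. [r1c8∈{1}] r1c8 is down to just 1 ⇒ r1c8=1.
Step 20. [r7c3∈{6}] r7c3 is down to just 6 ⇒ r7c3=6.
Step 21. [r4c6∈{1}] r4c6 has the single candidate 1 ⇒ r4c6=1.
Step 22. [r6c3∈{7}] nothing but 7 survives at r6c3 ⇒ r6c3=7.
Step 23. [r9c3∈{5}] nothing but 5 survives at r9c3, so r9c3=5.
Step 24. [r1c7∈{9}] only 9 remains possible at r1c7, so r1c7=9.
Step 25. [r9c9∈{8}] nothing but 8 survives at r9c9. So r9c9=8.
Step 26. [r2c7∈{8}] only 8 remains possible at r2c7 ⇒ r2c7=8.
Step 27. [r9c4∈{2}] r9c4's peers cover all but 2 ⇒ r9c4=2.
Step 28. [r9c8∈{4}] r9c8 is down to just 4. So r9c8=4.
Step 29. [r4c3∈{2}] nothing but 2 survives at r4c3 ⇒ r4c3=2.
Step 30. [r2c5∈{7}] r2c5 is down to just 7, so r2c5=7.
Step 31. [r1c9∈{7}] r1c9 is down to just 7, so r1c9=7.
Step 32. [r2c6∈{4}] r2c6 has the single candidate 4. So r2c6=4.
Step 33. [r1c1∈{3}] nothing but 3 survives at r1c1, so r1c1=3.

Answer: 3 8 4 5 6 2 9 1 7 / 5 6 1 9 7 4 8 2 3 / 7 2 9 1 3 8 6 5 4 / 6 4 2 3 8 1 5 7 9 / 9 5 3 4 2 7 1 8 6 / 8 1 7 6 5 9 4 3 2 / 2 3 6 8 4 5 7 9 1 / 4 9 8 7 1 3 2 6 5 / 1 7 5 2 9 6 3 4 8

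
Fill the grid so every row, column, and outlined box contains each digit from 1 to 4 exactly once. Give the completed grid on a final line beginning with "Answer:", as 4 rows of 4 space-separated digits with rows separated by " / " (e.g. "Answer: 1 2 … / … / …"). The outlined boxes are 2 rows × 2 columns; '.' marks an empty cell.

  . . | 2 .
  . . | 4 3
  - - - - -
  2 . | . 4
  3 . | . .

Step 1. [r3c2∈{1}] r3c2 is down to just 1 ⇒ r3c2=1.
Step 2. [r1c4∈{1}] nothing but 1 survives at r1c4. So r1c4=1.
Step 3. [r1c2∈{3,4}] across row 1, 3 lands solely at r1c2. So r1c2=3.
Step 4. [r3c3∈{3}] only 3 remains possible at r3c3 ⇒ r3c3=3.
Step 5. [r2c2∈{2}] r2c2's peers cover all but 2. So r2c2=2.
Step 6. [r2c1∈{1}] r2c1 is down to just 1. So r2c1=1.
Step 7. [r4c3∈{1}] nothing but 1 survives at r4c3. So r4c3=1.
Step 8. [r1c1∈{4}] r1c1's peers cover all but 4. So r1c1=4.
Step 9. [r4c2∈{4}] r4c2's peers cover all but 4 ⇒ r4c2=4.
Step 10. [r4c4∈{2}] r4c4 is down to just 2. So r4c4=2.

Answer: 4 3 2 1 / 1 2 4 3 / 2 1 3 4 / 3 4 1 2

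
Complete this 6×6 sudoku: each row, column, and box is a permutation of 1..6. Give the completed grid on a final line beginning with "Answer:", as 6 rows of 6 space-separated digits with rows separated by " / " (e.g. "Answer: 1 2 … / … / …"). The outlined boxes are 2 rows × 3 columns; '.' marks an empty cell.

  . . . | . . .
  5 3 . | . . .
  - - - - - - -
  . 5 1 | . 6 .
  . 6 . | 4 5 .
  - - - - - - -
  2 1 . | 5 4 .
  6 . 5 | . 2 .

Step 1. [r4c6∈{1,2,3}] row 4 places 1 nowhere but r4c6. So r4c6=1.
Step 2. [r1c2∈{2,4}] 2 has one home in col 2: r1c2. So r1c2=2.
Step 3. [r6c6∈{3}] r6c6 has the single candidate 3, so r6c6=3.
Step 4. [r1c1∈{1,4}] in col 1, 1 fits only at r1c1 ⇒ r1c1=1.
Step 5. [r3c4∈{2,3}] 3 has one home in box 4: r3c4. So r3c4=3.
Step 6. [r1c4∈{6}] only 6 remains possible at r1c4 ⇒ r1c4=6.
Step 7. [r2c4∈{1,2}] across col 4, 2 lands solely at r2c4. So r2c4=2.
Step 8. [r1c3∈{4}] r1c3 is down to just 4. So r1c3=4.
Step 9. [r5c3∈{3}] r5c3 is down to just 3 ⇒ r5c3=3.
Step 10. [r6c4∈{1}] r6c4 is down to just 1, so r6c4=1.
Step 11. [r3c6∈{2}] r3c6's peers cover all but 2 ⇒ r3c6=2.
Step 12. [r2c6∈{4}] r2c6 has the single candidate 4 ⇒ r2c6=4.
Step 13. [r5c6∈{6}] nothing but 6 survives at r5c6, so r5c6=6.
Step 14. [r6c2∈{4}] only 4 remains possible at r6c2, so r6c2=4.
Step 15. [r4c1∈{3}] nothing but 3 survives at r4c1, so r4c1=3.
Step 16. [r2c3∈{6}] nothing but 6 survives at r2c3. So r2c3=6.
Step 17. [r1c5∈{3}] nothing but 3 survives at r1c5, so r1c5=3.
Step 18. [r2c5∈{1}] r2c5's peers cover all but 1. So r2c5=1.
Step 19. [r1c6∈{5}] r1c6's peers cover all but 5 ⇒ r1c6=5.
Step 20. [r3c1∈{4}] nothing but 4 survives at r3c1, so r3c1=4.
Step 21. [r4c3∈{2}] r4c3 is down to just 2, so r4c3=2.

Answer: 1 2 4 6 3 5 / 5 3 6 2 1 4 / 4 5 1 3 6 2 / 3 6 2 4 5 1 / 2 1 3 5 4 6 / 6 4 5 1 2 3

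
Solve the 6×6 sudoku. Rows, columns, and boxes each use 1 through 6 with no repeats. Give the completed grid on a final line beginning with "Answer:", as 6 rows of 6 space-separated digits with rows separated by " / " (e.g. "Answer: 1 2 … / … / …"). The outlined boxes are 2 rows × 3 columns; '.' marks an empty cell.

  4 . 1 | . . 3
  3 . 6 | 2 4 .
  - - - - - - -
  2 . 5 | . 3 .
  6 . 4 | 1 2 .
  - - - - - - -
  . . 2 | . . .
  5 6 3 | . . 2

Step 1. [r5c4∈{3,4,5,6}] r5c4 is the only open cell in row 5 admitting 3 ⇒ r5c4=3.
Step 2. [r1c4∈{5,6}] in col 4, 5 fits only at r1c4 ⇒ r1c4=5.
Step 3. [r5c1∈{1}] r5c1 has the single candidate 1 ⇒ r5c1=1.
Step 4. [r5c5∈{5,6}] r5c5 is the only open cell in col 5 admitting 5 ⇒ r5c5=5.
Step 5. [r6c4∈{4}] only 4 remains possible at r6c4 ⇒ r6c4=4.
Step 6. [r5c6∈{6}] r5c6 has the single candidate 6 ⇒ r5c6=6.
Step 7. [r2c6∈{1}] r2c6's peers cover all but 1. So r2c6=1.
Step 8. [r5c2∈{4}] r5c2's peers cover all but 4, so r5c2=4.
Step 9. [r3c6∈{4}] only 4 remains possible at r3c6. So r3c6=4.
Step 10. [r1c5∈{6}] nothing but 6 survives at r1c5 ⇒ r1c5=6.
Step 11. [r6c5∈{1}] only 1 remains possible at r6c5 ⇒ r6c5=1.
Step 12. [r1c2∈{2}] r1c2's peers cover all but 2. So r1c2=2.
Step 13. [r3c4∈{6}] r3c4 has the single candidate 6, so r3c4=6.
Step 14. [r4c2∈{3}] only 3 remains possible at r4c2. So r4c2=3.
Step 15. [r3c2∈{1}] r3c2 has the single candidate 1, so r3c2=1.
Step 16. [r2c2∈{5}] nothing but 5 survives at r2c2, so r2c2=5.
Step 17. [r4c6∈{5}] r4c6 is down to just 5 ⇒ r4c6=5.

Answer: 4 2 1 5 6 3 / 3 5 6 2 4 1 / 2 1 5 6 3 4 / 6 3 4 1 2 5 / 1 4 2 3 5 6 / 5 6 3 4 1 2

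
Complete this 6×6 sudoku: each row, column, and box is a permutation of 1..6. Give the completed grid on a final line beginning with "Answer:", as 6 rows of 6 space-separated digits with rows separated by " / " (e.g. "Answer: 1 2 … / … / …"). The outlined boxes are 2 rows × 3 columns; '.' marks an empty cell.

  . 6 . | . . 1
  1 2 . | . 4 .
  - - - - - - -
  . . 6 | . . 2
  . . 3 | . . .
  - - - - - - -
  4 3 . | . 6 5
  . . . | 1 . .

Step 1. [r3c1∈{5}] r3c1's peers cover all but 5. So r3c1=5.
Step 2. [r5c4∈{2}] r5c4 has the single candidate 2. So r5c4=2.
Step 3. [r6c5∈{3}] r6c5's peers cover all but 3 ⇒ r6c5=3.
Step 4. [r2c6∈{3,6}] r2c6 is the only open cell in col 6 admitting 3. So r2c6=3.
Step 5. [r1c4∈{5}] r1c4 is down to just 5. So r1c4=5.
Step 6. [r3c5∈{1}] only 1 remains possible at r3c5 ⇒ r3c5=1.
Step 7. [r4c6∈{4,6}] across col 6, 6 lands solely at r4c6, so r4c6=6.
Step 8. [r3c2∈{4}] r3c2's peers cover all but 4 ⇒ r3c2=4.
Step 9. [r6c3∈{2,5}] in col 3, 2 fits only at r6c3. So r6c3=2.
Step 10. [r1c5∈{2}] only 2 remains possible at r1c5. So r1c5=2.
Step 11. [r4c1∈{2}] only 2 remains possible at r4c1, so r4c1=2.
Step 12. [r4c5∈{5}] r4c5's peers cover all but 5. So r4c5=5.
Step 13. [r5c3∈{1}] nothing but 1 survives at r5c3 ⇒ r5c3=1.
Step 14. [r1c3∈{4}] nothing but 4 survives at r1c3. So r1c3=4.
Step 15. [r6c1∈{6}] only 6 remains possible at r6c1. So r6c1=6.
Step 16. [r2c3∈{5}] r2c3 has the single candidate 5, so r2c3=5.
Step 17. [r6c2∈{5}] r6c2 is down to just 5. So r6c2=5.
Step 18. [r4c2∈{1}] r4c2 is down to just 1. So r4c2=1.
Step 19. [r6c6∈{4}] r6c6's peers cover all but 4 ⇒ r6c6=4.
Step 20. [r3c4∈{3}] r3c4 has the single candidate 3 ⇒ r3c4=3.
Step 21. [r1c1∈{3}] only 3 remains possible at r1c1. So r1c1=3.
Step 22. [r4c4∈{4}] r4c4 has the single candidate 4. So r4c4=4.
Step 23. [r2c4∈{6}] nothing but 6 survives at r2c4, so r2c4=6.

Answer: 3 6 4 5 2 1 / 1 2 5 6 4 3 / 5 4 6 3 1 2 / 2 1 3 4 5 6 / 4 3 1 2 6 5 / 6 5 2 1 3 4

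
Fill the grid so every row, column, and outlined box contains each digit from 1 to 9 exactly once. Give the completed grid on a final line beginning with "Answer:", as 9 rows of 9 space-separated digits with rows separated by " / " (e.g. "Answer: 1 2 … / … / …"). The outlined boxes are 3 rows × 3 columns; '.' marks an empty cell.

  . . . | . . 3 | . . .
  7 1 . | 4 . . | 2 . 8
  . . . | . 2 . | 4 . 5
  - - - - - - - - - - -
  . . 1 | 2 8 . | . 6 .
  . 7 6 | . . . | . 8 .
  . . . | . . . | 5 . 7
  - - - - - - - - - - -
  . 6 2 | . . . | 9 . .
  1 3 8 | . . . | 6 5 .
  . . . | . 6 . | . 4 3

Step 1. [r4c6∈{4,5,7,9}] r4c6 is the only open cell in row 4 admitting 7, so r4c6=7.
Step 2. [r7c9∈{1}] nothing but 1 survives at r7c9, so r7c9=1.
Step 3. [r7c1∈{4,5}] in box 7, 4 fits only at r7c1. So r7c1=4.
Step 4. [r2c6∈{5,6,9}] 6 has one home in row 2: r2c6. So r2c6=6.
Step 5. [r6c8∈{1,2,3,9}] in col 8, 2 fits only at r6c8, so r6c8=2.
Step 6. [r5c7∈{1,3}] in box 6, 1 fits only at r5c7 ⇒ r5c7=1.
Step 7. [r1c2∈{2,4,5,8,9}] across col 2, 2 lands solely at r1c2. So r1c2=2.
Step 8. [r7c8∈{7}] r7c8 is down to just 7, so r7c8=7.
Step 9. [r3c4∈{1,7,8,9}] across row 3, 7 lands solely at r3c4 ⇒ r3c4=7.
Step 10. [r8c4∈{9}] r8c4 is down to just 9, so r8c4=9.
Step 11. [r3c1∈{3,6,8,9}] row 3 places 6 nowhere but r3c1, so r3c1=6.
Step 12. [r9c6∈{1,2,5,8}] 2 has one home in row 9: r9c6. So r9c6=2.
Step 13. [r9c4∈{1,5,8}] r9c4 is the only open cell in row 9 admitting 1, so r9c4=1.
Step 14. [r5c1∈{2,3,5,9}] across row 5, 2 lands solely at r5c1, so r5c1=2.
Step 15. [r1c3∈{4,5,9}] row 1 places 4 nowhere but r1c3, so r1c3=4.
Step 16. [r8c6∈{4}] r8c6 is down to just 4 ⇒ r8c6=4.
Step 17. [r9c3∈{5,7,9}] r9c3 is the only open cell in row 9 admitting 7. So r9c3=7.
Step 18. [r2c3∈{3,5,9}] col 3 places 5 nowhere but r2c3 ⇒ r2c3=5.
Step 19. [r2c5∈{9}] r2c5 has the single candidate 9, so r2c5=9.
Step 20. [r3c3∈{3,9}] box 1 places 3 nowhere but r3c3 ⇒ r3c3=3.
Step 21. [r6c3∈{9}] r6c3's peers cover all but 9. So r6c3=9.
Step 22. [r4c9∈{4,9}] in row 4, 9 fits only at r4c9, so r4c9=9.
Step 23. [r6c6∈{1}] r6c6 has the single candidate 1. So r6c6=1.
Step 24. [r3c6∈{8}] r3c6's peers cover all but 8, so r3c6=8.
Step 25. [r3c2∈{9}] nothing but 9 survives at r3c2 ⇒ r3c2=9.
Step 26. [r7c6∈{5}] only 5 remains possible at r7c6. So r7c6=5.
Step 27. [r7c5∈{3}] nothing but 3 survives at r7c5 ⇒ r7c5=3.
Step 28. [r1c5∈{1,5}] in col 5, 1 fits only at r1c5, so r1c5=1.
Step 29. [r9c2∈{5}] r9c2 has the single candidate 5 ⇒ r9c2=5.
Step 30. [r6c5∈{4}] r6c5 is down to just 4 ⇒ r6c5=4.
Step 31. [r5c4∈{3,5}] in row 5, 3 fits only at r5c4 ⇒ r5c4=3.
Step 32. [r6c1∈{3,8}] in row 6, 3 fits only at r6c1 ⇒ r6c1=3.
Step 33. [r1c4∈{5}] r1c4 has the single candidate 5, so r1c4=5.
Step 34. [r1c1∈{8}] r1c1's peers cover all but 8 ⇒ r1c1=8.
Step 35. [r5c9∈{4}] r5c9 has the single candidate 4 ⇒ r5c9=4.
Step 36. [r1c9∈{6}] r1c9 is down to just 6, so r1c9=6.
Step 37. [r5c5∈{5}] nothing but 5 survives at r5c5, so r5c5=5.
Step 38. [r6c2∈{8}] r6c2's peers cover all but 8, so r6c2=8.
Step 39. [r6c4∈{6}] r6c4 is down to just 6. So r6c4=6.
Step 40. [r1c8∈{9}] r1c8 has the single candidate 9, so r1c8=9.
Step 41. [r3c8∈{1}] r3c8's peers cover all but 1, so r3c8=1.
Step 42. [r4c2∈{4}] nothing but 4 survives at r4c2, so r4c2=4.
Step 43. [r1c7∈{7}] r1c7 is down to just 7 ⇒ r1c7=7.
Step 44. [r4c7∈{3}] r4c7 is down to just 3. So r4c7=3.
Step 45. [r5c6∈{9}] nothing but 9 survives at r5c6 ⇒ r5c6=9.
Step 46. [r8c5∈{7}] r8c5 has the single candidate 7 ⇒ r8c5=7.
Step 47. [r4c1∈{5}] nothing but 5 survives at r4c1 ⇒ r4c1=5.
Step 48. [r9c1∈{9}] r9c1 is down to just 9 ⇒ r9c1=9.
Step 49. [r2c8∈{3}] r2c8 is down to just 3, so r2c8=3.
Step 50. [r8c9∈{2}] r8c9 has the single candidate 2. So r8c9=2.
Step 51. [r9c7∈{8}] r9c7's peers cover all but 8. So r9c7=8.
Step 52. [r7c4∈{8}] r7c4's peers cover all but 8, so r7c4=8.

Answer: 8 2 4 5 1 3 7 9 6 / 7 1 5 4 9 6 2 3 8 / 6 9 3 7 2 8 4 1 5 / 5 4 1 2 8 7 3 6 9 / 2 7 6 3 5 9 1 8 4 / 3 8 9 6 4 1 5 2 7 / 4 6 2 8 3 5 9 7 1 / 1 3 8 9 7 4 6 5 2 / 9 5 7 1 6 2 8 4 3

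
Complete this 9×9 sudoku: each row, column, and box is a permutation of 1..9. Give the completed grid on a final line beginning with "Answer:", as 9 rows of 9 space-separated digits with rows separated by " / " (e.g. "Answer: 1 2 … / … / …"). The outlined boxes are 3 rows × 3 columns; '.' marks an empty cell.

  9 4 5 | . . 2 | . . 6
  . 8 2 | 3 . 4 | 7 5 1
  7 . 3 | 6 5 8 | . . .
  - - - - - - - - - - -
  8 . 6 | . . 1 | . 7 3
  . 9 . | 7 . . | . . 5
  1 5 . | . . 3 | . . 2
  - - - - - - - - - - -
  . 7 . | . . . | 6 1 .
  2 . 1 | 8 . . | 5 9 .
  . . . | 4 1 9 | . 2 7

Step 1. [r5c5∈{2,4,6,8}] 2 has one home in row 5: r5c5. So r5c5=2.
Step 2. [r6c5∈{4,6,8,9}] across col 5, 8 lands solely at r6c5 ⇒ r6c5=8.
Step 3. [r5c3∈{4}] r5c3's peers cover all but 4. So r5c3=4.
Step 4. [r8c5∈{3,6,7}] r8c5 is the only open cell in col 5 admitting 6. So r8c5=6.
Step 5. [r9c7∈{3,8}] 3 has one home in box 9: r9c7 ⇒ r9c7=3.
Step 6. [r7c1∈{3,4,5}] 4 has one home in col 1: r7c1, so r7c1=4.
Step 7. [r6c4∈{9}] r6c4 has the single candidate 9 ⇒ r6c4=9.
Step 8. [r3c8∈{4}] r3c8 is down to just 4, so r3c8=4.
Step 9. [r4c7∈{4,9}] row 4 places 9 nowhere but r4c7, so r4c7=9.
Step 10. [r1c7∈{8}] r1c7 is down to just 8, so r1c7=8.
Step 11. [r9c3∈{8}] nothing but 8 survives at r9c3, so r9c3=8.
Step 12. [r5c8∈{6,8}] in row 5, 8 fits only at r5c8, so r5c8=8.
Step 13. [r9c2∈{6}] nothing but 6 survives at r9c2 ⇒ r9c2=6.
Step 14. [r7c6∈{5}] r7c6's peers cover all but 5. So r7c6=5.
Step 15. [r5c6∈{6}] only 6 remains possible at r5c6, so r5c6=6.
Step 16. [r6c3∈{7}] nothing but 7 survives at r6c3. So r6c3=7.
Step 17. [r2c1∈{6}] only 6 remains possible at r2c1 ⇒ r2c1=6.
Step 18. [r5c1∈{3}] nothing but 3 survives at r5c1 ⇒ r5c1=3.
Step 19. [r8c2∈{3}] nothing but 3 survives at r8c2. So r8c2=3.
Step 20. [r1c5∈{7}] r1c5 has the single candidate 7. So r1c5=7.
Step 21. [r2c5∈{9}] only 9 remains possible at r2c5. So r2c5=9.
Step 22. [r9c1∈{5}] r9c1's peers cover all but 5 ⇒ r9c1=5.
Step 23. [r8c9∈{4}] only 4 remains possible at r8c9. So r8c9=4.
Step 24. [r4c2∈{2}] r4c2 has the single candidate 2. So r4c2=2.
Step 25. [r8c6∈{7}] nothing but 7 survives at r8c6, so r8c6=7.
Step 26. [r4c4∈{5}] r4c4 has the single candidate 5 ⇒ r4c4=5.
Step 27. [r6c7∈{4}] only 4 remains possible at r6c7. So r6c7=4.
Step 28. [r4c5∈{4}] r4c5 has the single candidate 4. So r4c5=4.
Step 29. [r7c9∈{8}] r7c9 is down to just 8. So r7c9=8.
Step 30. [r3c7∈{2}] nothing but 2 survives at r3c7, so r3c7=2.
Step 31. [r5c7∈{1}] r5c7 is down to just 1 ⇒ r5c7=1.
Step 32. [r6c8∈{6}] r6c8's peers cover all but 6, so r6c8=6.
Step 33. [r1c4∈{1}] only 1 remains possible at r1c4. So r1c4=1.
Step 34. [r7c5∈{3}] r7c5 is down to just 3 ⇒ r7c5=3.
Step 35. [r3c9∈{9}] only 9 remains possible at r3c9. So r3c9=9.
Step 36. [r7c4∈{2}] r7c4 is down to just 2. So r7c4=2.
Step 37. [r1c8∈{3}] only 3 remains possible at r1c8 ⇒ r1c8=3.
Step 38. [r3c2∈{1}] nothing but 1 survives at r3c2, so r3c2=1.
Step 39. [r7c3∈{9}] r7c3 is down to just 9 ⇒ r7c3=9.

Answer: 9 4 5 1 7 2 8 3 6 / 6 8 2 3 9 4 7 5 1 / 7 1 3 6 5 8 2 4 9 / 8 2 6 5 4 1 9 7 3 / 3 9 4 7 2 6 1 8 5 / 1 5 7 9 8 3 4 6 2 / 4 7 9 2 3 5 6 1 8 / 2 3 1 8 6 7 5 9 4 / 5 6 8 4 1 9 3 2 7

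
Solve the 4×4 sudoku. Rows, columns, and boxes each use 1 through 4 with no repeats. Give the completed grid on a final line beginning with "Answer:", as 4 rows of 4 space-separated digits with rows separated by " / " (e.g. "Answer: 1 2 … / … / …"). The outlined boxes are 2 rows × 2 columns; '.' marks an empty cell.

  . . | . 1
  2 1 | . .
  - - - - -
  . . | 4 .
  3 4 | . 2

Step 1. [r2c3∈{3}] r2c3 is down to just 3, so r2c3=3.
Step 2. [r4c3∈{1}] only 1 remains possible at r4c3. So r4c3=1.
Step 3. [r1c3∈{2}] only 2 remains possible at r1c3 ⇒ r1c3=2.
Step 4. [r3c2∈{2}] r3c2 is down to just 2. So r3c2=2.
Step 5. [r2c4∈{4}] r2c4 is down to just 4, so r2c4=4.
Step 6. [r3c1∈{1}] r3c1's peers cover all but 1. So r3c1=1.
Step 7. [r1c2∈{3}] only 3 remains possible at r1c2. So r1c2=3.
Step 8. [r3c4∈{3}] r3c4 is down to just 3, so r3c4=3.
Step 9. [r1c1∈{4}] r1c1's peers cover all but 4, so r1c1=4.

Answer: 4 3 2 1 / 2 1 3 4 / 1 2 4 3 / 3 4 1 2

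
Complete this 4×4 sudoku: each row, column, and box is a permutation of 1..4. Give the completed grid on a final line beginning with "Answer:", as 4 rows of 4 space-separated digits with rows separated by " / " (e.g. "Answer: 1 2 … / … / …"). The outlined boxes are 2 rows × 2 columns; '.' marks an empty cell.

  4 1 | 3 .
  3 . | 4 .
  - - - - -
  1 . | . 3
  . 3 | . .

Step 1. [r4c1∈{2}] r4c1's peers cover all but 2, so r4c1=2.
Step 2. [r2c4∈{1,2}] row 2 places 1 nowhere but r2c4, so r2c4=1.
Step 3. [r1c4∈{2}] r1c4's peers cover all but 2. So r1c4=2.
Step 4. [r2c2∈{2}] nothing but 2 survives at r2c2. So r2c2=2.
Step 5. [r3c3∈{2}] r3c3 has the single candidate 2 ⇒ r3c3=2.
Step 6. [r4c4∈{4}] only 4 remains possible at r4c4. So r4c4=4.
Step 7. [r3c2∈{4}] r3c2 has the single candidate 4. So r3c2=4.
Step 8. [r4c3∈{1}] only 1 remains possible at r4c3, so r4c3=1.

Answer: 4 1 3 2 / 3 2 4 1 / 1 4 2 3 / 2 3 1 4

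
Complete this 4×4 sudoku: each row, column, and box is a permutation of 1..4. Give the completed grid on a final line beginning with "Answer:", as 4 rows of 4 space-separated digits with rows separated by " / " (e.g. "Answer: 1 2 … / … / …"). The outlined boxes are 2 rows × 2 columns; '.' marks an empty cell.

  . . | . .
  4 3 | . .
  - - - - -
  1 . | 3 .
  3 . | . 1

Step 1. [r2c4∈{2}] r2c4 has the single candidate 2 ⇒ r2c4=2.
Step 2. [r3c4∈{4}] r3c4's peers cover all but 4, so r3c4=4.
Step 3. [r3c2∈{2}] r3c2 is down to just 2. So r3c2=2.
Step 4. [r1c2∈{1}] nothing but 1 survives at r1c2 ⇒ r1c2=1.
Step 5. [r2c3∈{1}] r2c3's peers cover all but 1. So r2c3=1.
Step 6. [r1c4∈{3}] r1c4 has the single candidate 3, so r1c4=3.
Step 7. [r1c1∈{2}] r1c1 has the single candidate 2. So r1c1=2.
Step 8. [r4c3∈{2}] r4c3 has the single candidate 2. So r4c3=2.
Step 9. [r1c3∈{4}] only 4 remains possible at r1c3 ⇒ r1c3=4.
Step 10. [r4c2∈{4}] r4c2 has the single candidate 4 ⇒ r4c2=4.

Answer: 2 1 4 3 / 4 3 1 2 / 1 2 3 4 / 3 4 2 1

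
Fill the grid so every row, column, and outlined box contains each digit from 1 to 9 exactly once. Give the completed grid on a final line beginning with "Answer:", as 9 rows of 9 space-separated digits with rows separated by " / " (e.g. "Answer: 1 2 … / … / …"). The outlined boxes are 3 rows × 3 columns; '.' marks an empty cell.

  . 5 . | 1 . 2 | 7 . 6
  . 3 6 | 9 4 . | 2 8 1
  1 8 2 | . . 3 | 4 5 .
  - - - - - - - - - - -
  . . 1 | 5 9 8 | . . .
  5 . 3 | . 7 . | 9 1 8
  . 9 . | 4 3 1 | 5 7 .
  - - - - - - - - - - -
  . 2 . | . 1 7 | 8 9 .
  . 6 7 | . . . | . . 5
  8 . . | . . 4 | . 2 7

Step 1. [r7c4∈{3,6}] in row 7, 6 fits only at r7c4, so r7c4=6.
Step 2. [r4c8∈{3,4,6}] col 8 places 6 nowhere but r4c8. So r4c8=6.
Step 3. [r4c9∈{2,3,4}] r4c9 is the only open cell in box 6 admitting 4 ⇒ r4c9=4.
Step 4. [r7c9∈{3}] r7c9 is down to just 3 ⇒ r7c9=3.
Step 5. [r9c3∈{5,9}] 9 has one home in row 9: r9c3. So r9c3=9.
Step 6. [r8c4∈{2,3,8}] col 4 places 8 nowhere but r8c4, so r8c4=8.
Step 7. [r7c1∈{4}] only 4 remains possible at r7c1. So r7c1=4.
Step 8. [r4c1∈{2,7}] r4c1 is the only open cell in row 4 admitting 2 ⇒ r4c1=2.
Step 9. [r8c7∈{1}] r8c7 has the single candidate 1 ⇒ r8c7=1.
Step 10. [r8c5∈{2}] r8c5's peers cover all but 2, so r8c5=2.
Step 11. [r5c6∈{6}] r5c6 is down to just 6 ⇒ r5c6=6.
Step 12. [r1c3∈{4}] r1c3 has the single candidate 4 ⇒ r1c3=4.
Step 13. [r1c1∈{9}] nothing but 9 survives at r1c1 ⇒ r1c1=9.
Step 14. [r5c4∈{2}] r5c4's peers cover all but 2, so r5c4=2.
Step 15. [r9c7∈{6}] nothing but 6 survives at r9c7 ⇒ r9c7=6.
Step 16. [r6c1∈{6}] r6c1's peers cover all but 6 ⇒ r6c1=6.
Step 17. [r8c8∈{4}] r8c8 is down to just 4, so r8c8=4.
Step 18. [r3c5∈{6}] r3c5 is down to just 6 ⇒ r3c5=6.
Step 19. [r3c4∈{7}] nothing but 7 survives at r3c4 ⇒ r3c4=7.
Step 20. [r8c1∈{3}] r8c1 is down to just 3 ⇒ r8c1=3.
Step 21. [r1c8∈{3}] r1c8 is down to just 3, so r1c8=3.
Step 22. [r1c5∈{8}] r1c5 is down to just 8 ⇒ r1c5=8.
Step 23. [r7c3∈{5}] r7c3 has the single candidate 5 ⇒ r7c3=5.
Step 24. [r8c6∈{9}] only 9 remains possible at r8c6 ⇒ r8c6=9.
Step 25. [r4c2∈{7}] r4c2 has the single candidate 7, so r4c2=7.
Step 26. [r2c1∈{7}] nothing but 7 survives at r2c1. So r2c1=7.
Step 27. [r3c9∈{9}] only 9 remains possible at r3c9 ⇒ r3c9=9.
Step 28. [r5c2∈{4}] r5c2's peers cover all but 4 ⇒ r5c2=4.
Step 29. [r2c6∈{5}] r2c6 has the single candidate 5 ⇒ r2c6=5.
Step 30. [r4c7∈{3}] r4c7 has the single candidate 3. So r4c7=3.
Step 31. [r9c2∈{1}] r9c2's peers cover all but 1 ⇒ r9c2=1.
Step 32. [r9c5∈{5}] r9c5 is down to just 5, so r9c5=5.
Step 33. [r6c9∈{2}] r6c9 has the single candidate 2 ⇒ r6c9=2.
Step 34. [r6c3∈{8}] r6c3's peers cover all but 8, so r6c3=8.
Step 35. [r9c4∈{3}] only 3 remains possible at r9c4. So r9c4=3.

Answer: 9 5 4 1 8 2 7 3 6 / 7 3 6 9 4 5 2 8 1 / 1 8 2 7 6 3 4 5 9 / 2 7 1 5 9 8 3 6 4 / 5 4 3 2 7 6 9 1 8 / 6 9 8 4 3 1 5 7 2 / 4 2 5 6 1 7 8 9 3 / 3 6 7 8 2 9 1 4 5 / 8 1 9 3 5 4 6 2 7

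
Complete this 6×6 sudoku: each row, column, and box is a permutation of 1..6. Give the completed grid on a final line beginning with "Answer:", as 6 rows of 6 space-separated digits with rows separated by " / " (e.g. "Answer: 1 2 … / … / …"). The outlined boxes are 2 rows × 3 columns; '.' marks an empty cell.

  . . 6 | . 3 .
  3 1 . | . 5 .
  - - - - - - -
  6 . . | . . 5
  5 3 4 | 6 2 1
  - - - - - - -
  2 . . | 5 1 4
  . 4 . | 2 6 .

Step 1. [r2c3∈{2}] r2c3's peers cover all but 2 ⇒ r2c3=2.
Step 2. [r6c3∈{1,3,5}] in row 6, 5 fits only at r6c3, so r6c3=5.
Step 3. [r2c4∈{4}] r2c4 is down to just 4, so r2c4=4.
Step 4. [r1c2∈{5}] r1c2 has the single candidate 5, so r1c2=5.
Step 5. [r3c2∈{2}] nothing but 2 survives at r3c2, so r3c2=2.
Step 6. [r2c6∈{6}] nothing but 6 survives at r2c6. So r2c6=6.
Step 7. [r5c3∈{3}] r5c3 has the single candidate 3 ⇒ r5c3=3.
Step 8. [r6c1∈{1}] r6c1's peers cover all but 1, so r6c1=1.
Step 9. [r1c1∈{4}] r1c1's peers cover all but 4. So r1c1=4.
Step 10. [r3c5∈{4}] r3c5's peers cover all but 4, so r3c5=4.
Step 11. [r1c6∈{2}] r1c6's peers cover all but 2, so r1c6=2.
Step 12. [r6c6∈{3}] r6c6 is down to just 3, so r6c6=3.
Step 13. [r5c2∈{6}] r5c2 is down to just 6 ⇒ r5c2=6.
Step 14. [r3c3∈{1}] nothing but 1 survives at r3c3 ⇒ r3c3=1.
Step 15. [r1c4∈{1}] nothing but 1 survives at r1c4 ⇒ r1c4=1.
Step 16. [r3c4∈{3}] r3c4 has the single candidate 3 ⇒ r3c4=3.

Answer: 4 5 6 1 3 2 / 3 1 2 4 5 6 / 6 2 1 3 4 5 / 5 3 4 6 2 1 / 2 6 3 5 1 4 / 1 4 5 2 6 3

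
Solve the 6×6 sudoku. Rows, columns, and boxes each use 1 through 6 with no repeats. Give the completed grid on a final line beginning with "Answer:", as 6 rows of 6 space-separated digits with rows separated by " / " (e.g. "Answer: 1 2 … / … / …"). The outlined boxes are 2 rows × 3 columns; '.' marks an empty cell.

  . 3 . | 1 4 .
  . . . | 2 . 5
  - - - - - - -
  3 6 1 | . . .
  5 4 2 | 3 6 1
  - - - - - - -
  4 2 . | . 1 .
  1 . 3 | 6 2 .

Step 1. [r5c3∈{5,6}] in row 5, 6 fits only at r5c3, so r5c3=6.
Step 2. [r3c4∈{4,5}] in col 4, 4 fits only at r3c4, so r3c4=4.
Step 3. [r1c1∈{2,6}] in row 1, 2 fits only at r1c1, so r1c1=2.
Step 4. [r2c5∈{3}] nothing but 3 survives at r2c5. So r2c5=3.
Step 5. [r5c6∈{3}] r5c6's peers cover all but 3. So r5c6=3.
Step 6. [r3c6∈{2}] r3c6 has the single candidate 2 ⇒ r3c6=2.
Step 7. [r5c4∈{5}] r5c4's peers cover all but 5 ⇒ r5c4=5.
Step 8. [r6c6∈{4}] only 4 remains possible at r6c6. So r6c6=4.
Step 9. [r2c2∈{1}] r2c2's peers cover all but 1 ⇒ r2c2=1.
Step 10. [r1c3∈{5}] r1c3 is down to just 5, so r1c3=5.
Step 11. [r1c6∈{6}] nothing but 6 survives at r1c6, so r1c6=6.
Step 12. [r6c2∈{5}] r6c2 has the single candidate 5, so r6c2=5.
Step 13. [r3c5∈{5}] r3c5 is down to just 5. So r3c5=5.
Step 14. [r2c3∈{4}] only 4 remains possible at r2c3, so r2c3=4.
Step 15. [r2c1∈{6}] r2c1 has the single candidate 6, so r2c1=6.

Answer: 2 3 5 1 4 6 / 6 1 4 2 3 5 / 3 6 1 4 5 2 / 5 4 2 3 6 1 / 4 2 6 5 1 3 / 1 5 3 6 2 4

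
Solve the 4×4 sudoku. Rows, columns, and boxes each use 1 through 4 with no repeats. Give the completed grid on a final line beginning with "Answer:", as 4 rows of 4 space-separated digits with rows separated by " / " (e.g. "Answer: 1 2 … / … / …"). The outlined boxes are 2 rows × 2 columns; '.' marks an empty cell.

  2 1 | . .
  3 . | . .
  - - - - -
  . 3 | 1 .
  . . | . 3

Step 1. [r1c4∈{4}] r1c4 has the single candidate 4, so r1c4=4.
Step 2. [r4c3∈{2,4}] across col 3, 4 lands solely at r4c3. So r4c3=4.
Step 3. [r2c3∈{2}] r2c3 has the single candidate 2 ⇒ r2c3=2.
Step 4. [r4c1∈{1}] only 1 remains possible at r4c1 ⇒ r4c1=1.
Step 5. [r2c4∈{1}] r2c4 is down to just 1, so r2c4=1.
Step 6. [r3c1∈{4}] r3c1 is down to just 4. So r3c1=4.
Step 7. [r1c3∈{3}] only 3 remains possible at r1c3. So r1c3=3.
Step 8. [r4c2∈{2}] r4c2 has the single candidate 2 ⇒ r4c2=2.
Step 9. [r3c4∈{2}] only 2 remains possible at r3c4, so r3c4=2.
Step 10. [r2c2∈{4}] r2c2 is down to just 4. So r2c2=4.

Answer: 2 1 3 4 / 3 4 2 1 / 4 3 1 2 / 1 2 4 3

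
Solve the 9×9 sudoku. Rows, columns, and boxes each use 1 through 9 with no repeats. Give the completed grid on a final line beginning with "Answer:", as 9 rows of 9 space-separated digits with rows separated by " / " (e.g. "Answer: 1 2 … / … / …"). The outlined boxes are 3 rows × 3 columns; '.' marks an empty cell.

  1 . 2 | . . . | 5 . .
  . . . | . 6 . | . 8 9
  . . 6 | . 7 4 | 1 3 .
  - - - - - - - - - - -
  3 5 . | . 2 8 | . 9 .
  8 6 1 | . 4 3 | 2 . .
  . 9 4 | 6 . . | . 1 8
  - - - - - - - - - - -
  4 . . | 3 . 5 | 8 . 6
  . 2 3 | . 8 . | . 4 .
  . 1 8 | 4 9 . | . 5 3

Step 1. [r9c7∈{7}] r9c7's peers cover all but 7, so r9c7=7.
Step 2. [r8c1∈{5,6,7,9}] row 8 places 5 nowhere but r8c1, so r8c1=5.
Step 3. [r4c3∈{7}] r4c3 is down to just 7. So r4c3=7.
Step 4. [r3c4∈{2,5,8,9}] in row 3, 5 fits only at r3c4, so r3c4=5.
Step 5. [r8c6∈{1,6,7}] 6 has one home in row 8: r8c6, so r8c6=6.
Step 6. [r5c8∈{7}] r5c8's peers cover all but 7. So r5c8=7.
Step 7. [r2c7∈{4}] r2c7's peers cover all but 4, so r2c7=4.
Step 8. [r1c2∈{3,4,7,8}] r1c2 is the only open cell in row 1 admitting 4, so r1c2=4.
Step 9. [r4c4∈{1}] only 1 remains possible at r4c4. So r4c4=1.
Step 10. [r2c4∈{2}] r2c4's peers cover all but 2 ⇒ r2c4=2.
Step 11. [r7c2∈{7}] only 7 remains possible at r7c2, so r7c2=7.
Step 12. [r1c4∈{8,9}] row 1 places 8 nowhere but r1c4, so r1c4=8.
Step 13. [r3c1∈{9}] nothing but 9 survives at r3c1 ⇒ r3c1=9.
Step 14. [r6c1∈{2}] r6c1 is down to just 2, so r6c1=2.
Step 15. [r1c9∈{7}] r1c9's peers cover all but 7, so r1c9=7.
Step 16. [r1c8∈{6}] r1c8 has the single candidate 6 ⇒ r1c8=6.
Step 17. [r8c7∈{9}] r8c7's peers cover all but 9 ⇒ r8c7=9.
Step 18. [r4c9∈{4}] r4c9 is down to just 4, so r4c9=4.
Step 19. [r7c8∈{2}] r7c8's peers cover all but 2. So r7c8=2.
Step 20. [r8c4∈{7}] r8c4 has the single candidate 7 ⇒ r8c4=7.
Step 21. [r5c9∈{5}] r5c9 is down to just 5, so r5c9=5.
Step 22. [r7c5∈{1}] r7c5 is down to just 1 ⇒ r7c5=1.
Step 23. [r2c6∈{1}] r2c6 is down to just 1 ⇒ r2c6=1.
Step 24. [r2c1∈{7}] only 7 remains possible at r2c1. So r2c1=7.
Step 25. [r2c2∈{3}] r2c2's peers cover all but 3 ⇒ r2c2=3.
Step 26. [r6c6∈{7}] r6c6 is down to just 7. So r6c6=7.
Step 27. [r9c6∈{2}] nothing but 2 survives at r9c6, so r9c6=2.
Step 28. [r2c3∈{5}] r2c3 is down to just 5, so r2c3=5.
Step 29. [r1c5∈{3}] r1c5 is down to just 3, so r1c5=3.
Step 30. [r3c9∈{2}] r3c9 has the single candidate 2 ⇒ r3c9=2.
Step 31. [r6c7∈{3}] r6c7 is down to just 3, so r6c7=3.
Step 32. [r4c7∈{6}] r4c7 has the single candidate 6, so r4c7=6.
Step 33. [r9c1∈{6}] only 6 remains possible at r9c1. So r9c1=6.
Step 34. [r8c9∈{1}] nothing but 1 survives at r8c9 ⇒ r8c9=1.
Step 35. [r1c6∈{9}] only 9 remains possible at r1c6. So r1c6=9.
Step 36. [r7c3∈{9}] nothing but 9 survives at r7c3 ⇒ r7c3=9.
Step 37. [r3c2∈{8}] r3c2 has the single candidate 8. So r3c2=8.
Step 38. [r6c5∈{5}] nothing but 5 survives at r6c5. So r6c5=5.
Step 39. [r5c4∈{9}] r5c4's peers cover all but 9, so r5c4=9.

Answer: 1 4 2 8 3 9 5 6 7 / 7 3 5 2 6 1 4 8 9 / 9 8 6 5 7 4 1 3 2 / 3 5 7 1 2 8 6 9 4 / 8 6 1 9 4 3 2 7 5 / 2 9 4 6 5 7 3 1 8 / 4 7 9 3 1 5 8 2 6 / 5 2 3 7 8 6 9 4 1 / 6 1 8 4 9 2 7 5 3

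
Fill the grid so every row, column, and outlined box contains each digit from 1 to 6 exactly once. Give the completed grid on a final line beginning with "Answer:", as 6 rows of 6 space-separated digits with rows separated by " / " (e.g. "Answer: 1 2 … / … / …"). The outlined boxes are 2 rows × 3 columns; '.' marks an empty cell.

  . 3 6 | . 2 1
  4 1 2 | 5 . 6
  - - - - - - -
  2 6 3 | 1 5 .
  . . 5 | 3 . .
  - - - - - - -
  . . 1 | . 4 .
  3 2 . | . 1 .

Step 1. [r5c4∈{2,6}] col 4 places 2 nowhere but r5c4, so r5c4=2.
Step 2. [r5c2∈{5}] r5c2 is down to just 5 ⇒ r5c2=5.
Step 3. [r3c6∈{4}] r3c6's peers cover all but 4, so r3c6=4.
Step 4. [r1c4∈{4}] nothing but 4 survives at r1c4. So r1c4=4.
Step 5. [r4c1∈{1}] r4c1's peers cover all but 1, so r4c1=1.
Step 6. [r6c4∈{6}] r6c4 is down to just 6. So r6c4=6.
Step 7. [r6c3∈{4}] nothing but 4 survives at r6c3, so r6c3=4.
Step 8. [r6c6∈{5}] nothing but 5 survives at r6c6, so r6c6=5.
Step 9. [r2c5∈{3}] r2c5 is down to just 3, so r2c5=3.
Step 10. [r5c6∈{3}] r5c6 has the single candidate 3 ⇒ r5c6=3.
Step 11. [r5c1∈{6}] nothing but 6 survives at r5c1, so r5c1=6.
Step 12. [r4c6∈{2}] nothing but 2 survives at r4c6. So r4c6=2.
Step 13. [r1c1∈{5}] r1c1 is down to just 5 ⇒ r1c1=5.
Step 14. [r4c2∈{4}] r4c2 is down to just 4. So r4c2=4.
Step 15. [r4c5∈{6}] r4c5's peers cover all but 6. So r4c5=6.

Answer: 5 3 6 4 2 1 / 4 1 2 5 3 6 / 2 6 3 1 5 4 / 1 4 5 3 6 2 / 6 5 1 2 4 3 / 3 2 4 6 1 5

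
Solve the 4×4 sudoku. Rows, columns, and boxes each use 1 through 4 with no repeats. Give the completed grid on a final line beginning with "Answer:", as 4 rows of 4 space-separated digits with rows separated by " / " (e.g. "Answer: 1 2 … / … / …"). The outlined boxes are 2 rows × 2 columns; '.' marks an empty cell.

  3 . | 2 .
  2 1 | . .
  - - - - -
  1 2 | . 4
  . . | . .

Step 1. [r3c3∈{3}] r3c3 has the single candidate 3, so r3c3=3.
Step 2. [r4c2∈{3,4}] in row 4, 3 fits only at r4c2 ⇒ r4c2=3.
Step 3. [r1c4∈{1}] nothing but 1 survives at r1c4, so r1c4=1.
Step 4. [r2c4∈{3}] nothing but 3 survives at r2c4. So r2c4=3.
Step 5. [r1c2∈{4}] nothing but 4 survives at r1c2, so r1c2=4.
Step 6. [r4c1∈{4}] r4c1's peers cover all but 4, so r4c1=4.
Step 7. [r2c3∈{4}] r2c3's peers cover all but 4. So r2c3=4.
Step 8. [r4c4∈{2}] r4c4 has the single candidate 2. So r4c4=2.
Step 9. [r4c3∈{1}] r4c3 is down to just 1 ⇒ r4c3=1.

Answer: 3 4 2 1 / 2 1 4 3 / 1 2 3 4 / 4 3 1 2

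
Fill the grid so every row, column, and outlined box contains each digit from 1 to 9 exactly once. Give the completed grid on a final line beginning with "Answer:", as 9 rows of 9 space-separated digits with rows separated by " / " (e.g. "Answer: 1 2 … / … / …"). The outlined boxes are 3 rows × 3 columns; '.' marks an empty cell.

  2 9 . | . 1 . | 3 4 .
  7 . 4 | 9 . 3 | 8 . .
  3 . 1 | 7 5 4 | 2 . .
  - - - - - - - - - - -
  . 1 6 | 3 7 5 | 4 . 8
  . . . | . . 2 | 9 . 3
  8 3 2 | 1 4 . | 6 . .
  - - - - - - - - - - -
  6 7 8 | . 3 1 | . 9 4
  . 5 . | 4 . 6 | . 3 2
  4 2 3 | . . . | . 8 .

Step 1. [r9c9∈{1,5,6,7}] 6 has one home in row 9: r9c9 ⇒ r9c9=6.
Step 2. [r1c4∈{6,8}] across row 1, 6 lands solely at r1c4, so r1c4=6.
Step 3. [r5c8∈{1,5,7}] 1 has one home in row 5: r5c8, so r5c8=1.
Step 4. [r9c7∈{1,5,7}] r9c7 is the only open cell in row 9 admitting 1, so r9c7=1.
Step 5. [r3c8∈{6}] r3c8's peers cover all but 6 ⇒ r3c8=6.
Step 6. [r2c8∈{5}] r2c8's peers cover all but 5, so r2c8=5.
Step 7. [r8c3∈{9}] r8c3 is down to just 9 ⇒ r8c3=9.
Step 8. [r7c4∈{2,5}] 2 has one home in row 7: r7c4 ⇒ r7c4=2.
Step 9. [r5c4∈{8}] r5c4 is down to just 8 ⇒ r5c4=8.
Step 10. [r6c6∈{9}] r6c6's peers cover all but 9, so r6c6=9.
Step 11. [r6c9∈{5,7}] r6c9 is the only open cell in row 6 admitting 5, so r6c9=5.
Step 12. [r5c1∈{5}] r5c1's peers cover all but 5 ⇒ r5c1=5.
Step 13. [r1c3∈{5}] r1c3 is down to just 5 ⇒ r1c3=5.
Step 14. [r8c7∈{7}] nothing but 7 survives at r8c7. So r8c7=7.
Step 15. [r9c6∈{7}] r9c6 has the single candidate 7 ⇒ r9c6=7.
Step 16. [r2c9∈{1}] r2c9 has the single candidate 1, so r2c9=1.
Step 17. [r2c5∈{2}] only 2 remains possible at r2c5 ⇒ r2c5=2.
Step 18. [r2c2∈{6}] r2c2 is down to just 6. So r2c2=6.
Step 19. [r4c8∈{2}] r4c8's peers cover all but 2, so r4c8=2.
Step 20. [r5c3∈{7}] r5c3 has the single candidate 7, so r5c3=7.
Step 21. [r7c7∈{5}] r7c7's peers cover all but 5, so r7c7=5.
Step 22. [r8c1∈{1}] r8c1 has the single candidate 1 ⇒ r8c1=1.
Step 23. [r6c8∈{7}] only 7 remains possible at r6c8 ⇒ r6c8=7.
Step 24. [r5c2∈{4}] only 4 remains possible at r5c2 ⇒ r5c2=4.
Step 25. [r1c9∈{7}] only 7 remains possible at r1c9, so r1c9=7.
Step 26. [r1c6∈{8}] r1c6 is down to just 8 ⇒ r1c6=8.
Step 27. [r5c5∈{6}] r5c5 is down to just 6. So r5c5=6.
Step 28. [r3c9∈{9}] r3c9 is down to just 9. So r3c9=9.
Step 29. [r3c2∈{8}] nothing but 8 survives at r3c2, so r3c2=8.
Step 30. [r9c4∈{5}] r9c4's peers cover all but 5 ⇒ r9c4=5.
Step 31. [r9c5∈{9}] r9c5 is down to just 9 ⇒ r9c5=9.
Step 32. [r8c5∈{8}] r8c5 is down to just 8, so r8c5=8.
Step 33. [r4c1∈{9}] r4c1 has the single candidate 9 ⇒ r4c1=9.

Answer: 2 9 5 6 1 8 3 4 7 / 7 6 4 9 2 3 8 5 1 / 3 8 1 7 5 4 2 6 9 / 9 1 6 3 7 5 4 2 8 / 5 4 7 8 6 2 9 1 3 / 8 3 2 1 4 9 6 7 5 / 6 7 8 2 3 1 5 9 4 / 1 5 9 4 8 6 7 3 2 / 4 2 3 5 9 7 1 8 6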